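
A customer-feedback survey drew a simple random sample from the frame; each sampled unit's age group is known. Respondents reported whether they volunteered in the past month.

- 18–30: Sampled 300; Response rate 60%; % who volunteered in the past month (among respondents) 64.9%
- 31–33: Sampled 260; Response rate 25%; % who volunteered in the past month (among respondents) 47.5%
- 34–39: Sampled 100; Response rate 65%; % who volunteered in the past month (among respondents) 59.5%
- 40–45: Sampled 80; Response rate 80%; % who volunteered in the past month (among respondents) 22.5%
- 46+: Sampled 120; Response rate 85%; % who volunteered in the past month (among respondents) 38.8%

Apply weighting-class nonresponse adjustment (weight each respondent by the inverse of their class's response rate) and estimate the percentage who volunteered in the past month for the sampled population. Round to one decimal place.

Each respondent's weight = sampled/responded in their class; summing within a class gives n_sampled, so:
  18–30: 300 × 64.9 = 19,470
  31–33: 260 × 47.5 = 12,350
  34–39: 100 × 59.5 = 5950
  40–45: 80 × 22.5 = 1800
  46+: 120 × 38.8 = 4656
Adjusted estimate = 44,226 / 860 = 51.4256 → 51.4%.

51.4%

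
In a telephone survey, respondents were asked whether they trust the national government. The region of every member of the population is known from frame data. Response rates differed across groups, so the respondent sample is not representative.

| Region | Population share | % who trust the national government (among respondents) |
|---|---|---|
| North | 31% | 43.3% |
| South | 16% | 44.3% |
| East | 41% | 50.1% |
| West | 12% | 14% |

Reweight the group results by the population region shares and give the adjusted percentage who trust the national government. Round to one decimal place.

42.7%

Each cell contributes population-share × respondent value:
  North: 0.31 × 43.3 = 13.423
  South: 0.16 × 44.3 = 7.088
  East: 0.41 × 50.1 = 20.541
  West: 0.12 × 14 = 1.68
Post-stratified estimate = 42.732 → 42.7%.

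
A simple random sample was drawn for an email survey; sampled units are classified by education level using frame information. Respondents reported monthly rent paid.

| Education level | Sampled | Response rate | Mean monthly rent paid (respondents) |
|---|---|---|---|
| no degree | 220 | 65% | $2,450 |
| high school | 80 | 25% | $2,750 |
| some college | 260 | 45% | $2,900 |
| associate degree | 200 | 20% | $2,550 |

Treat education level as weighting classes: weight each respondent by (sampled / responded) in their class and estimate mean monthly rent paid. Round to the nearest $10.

With weight = n_sampled/n_responded per class, the weighted class total is n_sampled:
  no degree: 220 × 2450 = 539,000
  high school: 80 × 2750 = 220,000
  some college: 260 × 2900 = 754,000
  associate degree: 200 × 2550 = 510,000
Adjusted estimate = 2,023,000 / 760 = 2661.84 → $2,660.

$2,660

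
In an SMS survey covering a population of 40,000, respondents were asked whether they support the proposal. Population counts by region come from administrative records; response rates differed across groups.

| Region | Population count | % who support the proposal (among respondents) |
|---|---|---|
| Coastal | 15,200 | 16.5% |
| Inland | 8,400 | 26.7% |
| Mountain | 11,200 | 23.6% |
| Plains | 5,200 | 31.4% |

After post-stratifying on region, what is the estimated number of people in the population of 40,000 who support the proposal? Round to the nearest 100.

9,000

Each cell contributes its population count × the respondent rate:
  Coastal: 15,200 × 16.5% = 2508
  Inland: 8,400 × 26.7% = 2242.8
  Mountain: 11,200 × 23.6% = 2643.2
  Plains: 5,200 × 31.4% = 1632.8
Estimated total = 9026.8 → 9,000.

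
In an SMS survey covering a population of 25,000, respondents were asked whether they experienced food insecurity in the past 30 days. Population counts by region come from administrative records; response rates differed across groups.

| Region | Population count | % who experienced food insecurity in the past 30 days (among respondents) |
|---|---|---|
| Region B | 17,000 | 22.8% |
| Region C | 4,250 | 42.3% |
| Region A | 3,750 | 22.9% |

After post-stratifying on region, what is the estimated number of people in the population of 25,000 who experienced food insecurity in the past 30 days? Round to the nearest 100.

6,500

Estimated count per cell = population count × respondent percentage:
  Region B: 17,000 × 22.8% = 3876
  Region C: 4,250 × 42.3% = 1797.75
  Region A: 3,750 × 22.9% = 858.75
Estimated total = 6532.5 → 6,500.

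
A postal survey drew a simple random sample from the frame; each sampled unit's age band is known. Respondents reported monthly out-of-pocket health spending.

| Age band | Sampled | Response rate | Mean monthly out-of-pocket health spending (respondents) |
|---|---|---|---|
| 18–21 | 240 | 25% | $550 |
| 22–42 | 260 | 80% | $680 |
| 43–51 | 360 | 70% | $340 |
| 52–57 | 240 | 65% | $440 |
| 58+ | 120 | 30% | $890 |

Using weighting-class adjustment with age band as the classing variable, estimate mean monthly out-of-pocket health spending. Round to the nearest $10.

With weight = n_sampled/n_responded per class, the weighted class total is n_sampled:
  18–21: 240 × 550 = 132,000
  22–42: 260 × 680 = 176,800
  43–51: 360 × 340 = 122,400
  52–57: 240 × 440 = 105,600
  58+: 120 × 890 = 106,800
Adjusted estimate = 643,600 / 1,220 = 527.541 → $530.

$530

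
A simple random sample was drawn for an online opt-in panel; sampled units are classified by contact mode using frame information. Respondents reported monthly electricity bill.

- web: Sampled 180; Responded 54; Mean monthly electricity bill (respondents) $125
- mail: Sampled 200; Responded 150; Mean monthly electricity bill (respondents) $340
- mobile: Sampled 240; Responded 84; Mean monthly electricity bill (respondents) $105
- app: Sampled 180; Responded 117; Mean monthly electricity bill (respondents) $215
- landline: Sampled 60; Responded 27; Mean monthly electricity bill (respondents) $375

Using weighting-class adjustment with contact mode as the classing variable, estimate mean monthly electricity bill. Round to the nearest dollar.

Class response rates: web 54/180 = 30%, mail 150/200 = 75%, mobile 84/240 = 35%, app 117/180 = 65%, landline 27/60 = 45%.
Each respondent's weight = sampled/responded in their class; summing within a class gives n_sampled, so:
  web: 180 × 125 = 22,500
  mail: 200 × 340 = 68,000
  mobile: 240 × 105 = 25,200
  app: 180 × 215 = 38,700
  landline: 60 × 375 = 22,500
Adjusted estimate = 176,900 / 860 = 205.698 → $206.

$206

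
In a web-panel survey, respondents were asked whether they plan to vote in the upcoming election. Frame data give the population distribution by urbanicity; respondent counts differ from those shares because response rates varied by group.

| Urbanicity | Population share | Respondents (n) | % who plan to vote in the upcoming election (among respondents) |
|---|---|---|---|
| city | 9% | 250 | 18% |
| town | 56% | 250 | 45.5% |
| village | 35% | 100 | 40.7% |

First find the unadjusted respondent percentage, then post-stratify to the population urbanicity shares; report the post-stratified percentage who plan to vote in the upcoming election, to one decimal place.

41.3%

Naive respondent-only estimate (weights = respondent counts):
  (250/600)×18 + (250/600)×45.5 + (100/600)×40.7 = 33.2417%
Reweighting by population urbanicity shares:
  0.09×18 + 0.56×45.5 + 0.35×40.7 = 41.345%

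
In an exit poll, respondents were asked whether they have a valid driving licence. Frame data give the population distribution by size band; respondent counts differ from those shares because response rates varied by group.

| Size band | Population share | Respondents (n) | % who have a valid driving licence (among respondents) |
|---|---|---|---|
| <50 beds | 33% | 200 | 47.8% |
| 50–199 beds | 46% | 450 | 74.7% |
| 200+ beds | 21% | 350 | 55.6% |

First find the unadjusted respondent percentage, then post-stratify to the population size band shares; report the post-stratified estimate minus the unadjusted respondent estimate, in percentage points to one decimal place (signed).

-0.8 percentage points

Naive respondent-only estimate (weights = respondent counts):
  (200/1000)×47.8 + (450/1000)×74.7 + (350/1000)×55.6 = 62.635%
Post-stratifying to population shares instead:
  0.33×47.8 + 0.46×74.7 + 0.21×55.6 = 61.812%
Difference = 61.812 − 62.635 = -0.823 pp.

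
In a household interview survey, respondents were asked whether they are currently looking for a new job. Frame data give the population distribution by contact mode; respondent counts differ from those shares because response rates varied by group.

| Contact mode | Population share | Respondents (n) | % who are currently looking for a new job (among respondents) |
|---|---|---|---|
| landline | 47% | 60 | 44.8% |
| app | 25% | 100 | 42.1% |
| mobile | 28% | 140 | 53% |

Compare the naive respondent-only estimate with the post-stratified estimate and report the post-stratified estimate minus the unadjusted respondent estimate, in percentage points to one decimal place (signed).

-1.3 percentage points

Without adjustment, the pooled respondent share is:
  (60/300)×44.8 + (100/300)×42.1 + (140/300)×53 = 47.7267%
Post-stratifying to population shares instead:
  0.47×44.8 + 0.25×42.1 + 0.28×53 = 46.421%
Difference = 46.421 − 47.7267 = -1.3057 pp.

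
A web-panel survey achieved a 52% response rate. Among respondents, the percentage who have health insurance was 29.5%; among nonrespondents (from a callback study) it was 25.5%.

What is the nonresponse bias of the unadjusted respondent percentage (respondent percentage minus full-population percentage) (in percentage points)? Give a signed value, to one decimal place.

Nonresponse fraction = 1 − 0.52 = 0.48.
Bias = (nonresponse fraction) × (respondent percentage − nonrespondent percentage)
     = 0.48 × (29.5 − 25.5) = 0.48 × 4 = 1.92.

+1.9 percentage points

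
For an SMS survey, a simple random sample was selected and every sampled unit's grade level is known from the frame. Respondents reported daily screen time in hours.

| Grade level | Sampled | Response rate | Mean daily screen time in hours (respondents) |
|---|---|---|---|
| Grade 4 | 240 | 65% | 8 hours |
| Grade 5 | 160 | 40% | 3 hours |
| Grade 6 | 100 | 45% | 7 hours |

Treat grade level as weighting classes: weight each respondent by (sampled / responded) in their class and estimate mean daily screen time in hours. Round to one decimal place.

6.2

Each respondent's weight = sampled/responded in their class; summing within a class gives n_sampled, so:
  Grade 4: 240 × 8 = 1920
  Grade 5: 160 × 3 = 480
  Grade 6: 100 × 7 = 700
Adjusted estimate = 3100 / 500 = 6.2 → 6.2.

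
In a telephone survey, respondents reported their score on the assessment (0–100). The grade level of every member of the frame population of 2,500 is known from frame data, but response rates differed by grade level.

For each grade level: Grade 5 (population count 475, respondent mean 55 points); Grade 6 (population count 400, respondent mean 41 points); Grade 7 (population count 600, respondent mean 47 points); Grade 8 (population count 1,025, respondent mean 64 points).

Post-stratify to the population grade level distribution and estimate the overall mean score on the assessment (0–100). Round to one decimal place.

Weight each group's respondent value by its population share:
  Grade 5: (475/2,500) × 55 = 10.45
  Grade 6: (400/2,500) × 41 = 6.56
  Grade 7: (600/2,500) × 47 = 11.28
  Grade 8: (1,025/2,500) × 64 = 26.24
Post-stratified estimate = 54.53 → 54.5.

54.5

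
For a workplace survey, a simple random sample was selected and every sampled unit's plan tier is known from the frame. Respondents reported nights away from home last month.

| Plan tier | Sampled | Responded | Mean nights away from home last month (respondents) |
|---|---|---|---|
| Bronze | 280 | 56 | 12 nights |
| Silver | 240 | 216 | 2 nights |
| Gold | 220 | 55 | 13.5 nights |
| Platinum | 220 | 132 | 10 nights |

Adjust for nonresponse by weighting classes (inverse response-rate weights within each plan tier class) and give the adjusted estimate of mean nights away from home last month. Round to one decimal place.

9.4

Class response rates: Bronze 56/280 = 20%, Silver 216/240 = 90%, Gold 55/220 = 25%, Platinum 132/220 = 60%.
Weighting each respondent by the inverse class response rate inflates each class back to its sampled size, so the class weight is n_sampled:
  Bronze: 280 × 12 = 3360
  Silver: 240 × 2 = 480
  Gold: 220 × 13.5 = 2970
  Platinum: 220 × 10 = 2200
Adjusted estimate = 9010 / 960 = 9.38542 → 9.4.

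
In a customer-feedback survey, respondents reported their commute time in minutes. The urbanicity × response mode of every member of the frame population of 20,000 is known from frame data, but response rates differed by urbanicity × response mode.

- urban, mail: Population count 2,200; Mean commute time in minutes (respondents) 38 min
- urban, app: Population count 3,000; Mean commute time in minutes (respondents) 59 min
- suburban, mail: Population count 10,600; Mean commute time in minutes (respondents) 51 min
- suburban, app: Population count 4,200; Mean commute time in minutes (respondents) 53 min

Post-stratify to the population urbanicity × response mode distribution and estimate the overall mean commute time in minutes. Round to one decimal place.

51.2

Weight each group's respondent value by its population share:
  urban, mail: (2,200/20,000) × 38 = 4.18
  urban, app: (3,000/20,000) × 59 = 8.85
  suburban, mail: (10,600/20,000) × 51 = 27.03
  suburban, app: (4,200/20,000) × 53 = 11.13
Post-stratified estimate = 51.19 → 51.2.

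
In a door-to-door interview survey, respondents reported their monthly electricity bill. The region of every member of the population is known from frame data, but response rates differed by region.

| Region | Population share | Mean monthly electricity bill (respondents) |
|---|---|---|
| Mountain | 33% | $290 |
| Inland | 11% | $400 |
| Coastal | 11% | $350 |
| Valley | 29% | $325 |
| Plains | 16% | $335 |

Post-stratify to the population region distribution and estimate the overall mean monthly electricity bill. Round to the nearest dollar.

Post-stratification weights by population share, not respondent share:
  Mountain: 0.33 × 290 = 95.7
  Inland: 0.11 × 400 = 44
  Coastal: 0.11 × 350 = 38.5
  Valley: 0.29 × 325 = 94.25
  Plains: 0.16 × 335 = 53.6
Post-stratified estimate = 326.05 → $326.

$326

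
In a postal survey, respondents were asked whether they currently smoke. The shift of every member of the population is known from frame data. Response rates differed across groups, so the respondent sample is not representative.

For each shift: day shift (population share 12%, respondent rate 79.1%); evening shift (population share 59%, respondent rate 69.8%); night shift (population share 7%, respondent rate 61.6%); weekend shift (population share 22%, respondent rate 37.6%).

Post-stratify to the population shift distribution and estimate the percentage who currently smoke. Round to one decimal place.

Post-stratification weights by population share, not respondent share:
  day shift: 0.12 × 79.1 = 9.492
  evening shift: 0.59 × 69.8 = 41.182
  night shift: 0.07 × 61.6 = 4.312
  weekend shift: 0.22 × 37.6 = 8.272
Post-stratified estimate = 63.258 → 63.3%.

63.3%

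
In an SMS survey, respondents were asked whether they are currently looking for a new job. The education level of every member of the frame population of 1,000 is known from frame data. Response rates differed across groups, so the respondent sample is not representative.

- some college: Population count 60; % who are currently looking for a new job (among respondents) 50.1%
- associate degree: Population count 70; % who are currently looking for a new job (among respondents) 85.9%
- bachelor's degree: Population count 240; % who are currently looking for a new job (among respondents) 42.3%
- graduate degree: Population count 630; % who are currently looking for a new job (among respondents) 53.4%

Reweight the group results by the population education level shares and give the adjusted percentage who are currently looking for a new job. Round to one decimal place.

52.8%

Each cell contributes population-share × respondent value:
  some college: (60/1,000) × 50.1 = 3.006
  associate degree: (70/1,000) × 85.9 = 6.013
  bachelor's degree: (240/1,000) × 42.3 = 10.152
  graduate degree: (630/1,000) × 53.4 = 33.642
Post-stratified estimate = 52.813 → 52.8%.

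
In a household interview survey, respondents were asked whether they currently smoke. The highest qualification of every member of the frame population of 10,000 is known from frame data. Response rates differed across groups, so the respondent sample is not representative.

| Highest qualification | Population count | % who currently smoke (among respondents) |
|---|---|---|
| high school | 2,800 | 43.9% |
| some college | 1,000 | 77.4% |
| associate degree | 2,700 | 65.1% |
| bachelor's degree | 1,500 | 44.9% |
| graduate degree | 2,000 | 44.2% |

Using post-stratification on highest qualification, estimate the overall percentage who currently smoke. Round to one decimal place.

53.2%

Each cell contributes population-share × respondent value:
  high school: (2,800/10,000) × 43.9 = 12.292
  some college: (1,000/10,000) × 77.4 = 7.74
  associate degree: (2,700/10,000) × 65.1 = 17.577
  bachelor's degree: (1,500/10,000) × 44.9 = 6.735
  graduate degree: (2,000/10,000) × 44.2 = 8.84
Post-stratified estimate = 53.184 → 53.2%.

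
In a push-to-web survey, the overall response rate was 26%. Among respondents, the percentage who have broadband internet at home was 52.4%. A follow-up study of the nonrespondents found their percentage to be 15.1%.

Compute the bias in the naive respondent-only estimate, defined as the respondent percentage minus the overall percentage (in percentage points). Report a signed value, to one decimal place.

Nonresponse fraction = 1 − 0.26 = 0.74.
Bias = (nonresponse fraction) × (respondent percentage − nonrespondent percentage)
     = 0.74 × (52.4 − 15.1) = 0.74 × 37.3 = 27.602.

+27.6 percentage points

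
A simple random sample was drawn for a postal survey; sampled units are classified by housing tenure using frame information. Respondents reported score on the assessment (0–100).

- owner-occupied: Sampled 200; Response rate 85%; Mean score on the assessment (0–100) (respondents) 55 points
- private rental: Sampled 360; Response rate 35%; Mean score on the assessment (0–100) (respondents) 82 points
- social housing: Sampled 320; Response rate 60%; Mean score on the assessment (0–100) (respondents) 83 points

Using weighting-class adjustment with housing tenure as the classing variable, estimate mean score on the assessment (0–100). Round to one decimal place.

76.2

Weighting each respondent by the inverse class response rate inflates each class back to its sampled size, so the class weight is n_sampled:
  owner-occupied: 200 × 55 = 11,000
  private rental: 360 × 82 = 29,520
  social housing: 320 × 83 = 26,560
Adjusted estimate = 67,080 / 880 = 76.2273 → 76.2.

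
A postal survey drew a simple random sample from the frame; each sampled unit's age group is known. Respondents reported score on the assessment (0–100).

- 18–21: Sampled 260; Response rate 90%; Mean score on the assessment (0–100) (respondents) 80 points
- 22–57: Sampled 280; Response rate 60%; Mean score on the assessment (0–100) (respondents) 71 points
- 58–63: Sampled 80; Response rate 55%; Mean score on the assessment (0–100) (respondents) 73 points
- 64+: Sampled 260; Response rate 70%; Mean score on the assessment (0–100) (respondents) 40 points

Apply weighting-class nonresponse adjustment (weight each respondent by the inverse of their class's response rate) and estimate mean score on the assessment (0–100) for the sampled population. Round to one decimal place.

64.7

Each respondent's weight = sampled/responded in their class; summing within a class gives n_sampled, so:
  18–21: 260 × 80 = 20,800
  22–57: 280 × 71 = 19,880
  58–63: 80 × 73 = 5840
  64+: 260 × 40 = 10,400
Adjusted estimate = 56,920 / 880 = 64.6818 → 64.7.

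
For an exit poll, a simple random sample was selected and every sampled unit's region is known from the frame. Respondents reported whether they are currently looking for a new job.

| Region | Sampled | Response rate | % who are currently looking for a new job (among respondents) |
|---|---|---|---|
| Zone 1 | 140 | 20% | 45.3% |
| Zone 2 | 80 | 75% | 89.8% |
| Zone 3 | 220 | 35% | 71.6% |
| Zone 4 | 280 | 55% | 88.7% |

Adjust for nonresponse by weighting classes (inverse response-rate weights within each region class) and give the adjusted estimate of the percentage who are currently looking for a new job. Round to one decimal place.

75.2%

Each respondent's weight = sampled/responded in their class; summing within a class gives n_sampled, so:
  Zone 1: 140 × 45.3 = 6342
  Zone 2: 80 × 89.8 = 7184
  Zone 3: 220 × 71.6 = 15752
  Zone 4: 280 × 88.7 = 24,836
Adjusted estimate = 54,114 / 720 = 75.1583 → 75.2%.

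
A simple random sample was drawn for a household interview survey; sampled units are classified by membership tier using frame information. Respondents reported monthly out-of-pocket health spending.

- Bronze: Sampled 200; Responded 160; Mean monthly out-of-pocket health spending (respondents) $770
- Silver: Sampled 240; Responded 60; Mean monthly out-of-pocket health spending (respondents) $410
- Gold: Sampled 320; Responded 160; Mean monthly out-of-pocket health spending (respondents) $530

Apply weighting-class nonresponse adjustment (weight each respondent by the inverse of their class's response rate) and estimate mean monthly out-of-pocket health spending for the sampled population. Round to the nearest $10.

$560

Response rates by class: Bronze 160/200 = 80%, Silver 60/240 = 25%, Gold 160/320 = 50%.
With weight = n_sampled/n_responded per class, the weighted class total is n_sampled:
  Bronze: 200 × 770 = 154,000
  Silver: 240 × 410 = 98,400
  Gold: 320 × 530 = 169,600
Adjusted estimate = 422,000 / 760 = 555.263 → $560.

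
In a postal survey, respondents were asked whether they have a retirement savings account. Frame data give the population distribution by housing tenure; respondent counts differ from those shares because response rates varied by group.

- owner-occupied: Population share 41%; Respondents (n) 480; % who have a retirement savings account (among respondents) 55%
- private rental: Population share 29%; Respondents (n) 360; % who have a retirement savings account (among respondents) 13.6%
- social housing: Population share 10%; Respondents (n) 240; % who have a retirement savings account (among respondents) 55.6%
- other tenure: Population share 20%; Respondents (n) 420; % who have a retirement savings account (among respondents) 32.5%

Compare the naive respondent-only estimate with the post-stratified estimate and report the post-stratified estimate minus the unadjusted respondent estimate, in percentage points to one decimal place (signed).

Without adjustment, the pooled respondent share is:
  (480/1500)×55 + (360/1500)×13.6 + (240/1500)×55.6 + (420/1500)×32.5 = 38.86%
Post-stratified estimate weights by population shares:
  0.41×55 + 0.29×13.6 + 0.1×55.6 + 0.2×32.5 = 38.554%
Difference = 38.554 − 38.86 = -0.306 pp.

-0.3 percentage points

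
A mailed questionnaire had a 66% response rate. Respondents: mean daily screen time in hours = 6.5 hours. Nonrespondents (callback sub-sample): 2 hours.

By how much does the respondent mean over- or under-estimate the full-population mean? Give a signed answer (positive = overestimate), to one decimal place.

Nonresponse fraction = 1 − 0.66 = 0.34.
Bias = (nonresponse fraction) × (respondent mean − nonrespondent mean)
     = 0.34 × (6.5 − 2) = 0.34 × 4.5 = 1.53.

+1.5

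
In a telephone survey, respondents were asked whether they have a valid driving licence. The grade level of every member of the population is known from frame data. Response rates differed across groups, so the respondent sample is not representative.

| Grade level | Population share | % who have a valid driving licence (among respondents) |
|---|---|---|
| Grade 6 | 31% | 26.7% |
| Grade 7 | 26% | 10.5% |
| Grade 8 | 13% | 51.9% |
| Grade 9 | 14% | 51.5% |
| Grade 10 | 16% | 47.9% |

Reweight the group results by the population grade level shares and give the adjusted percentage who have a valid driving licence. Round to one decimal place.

32.6%

Reweight to the known grade level distribution:
  Grade 6: 0.31 × 26.7 = 8.277
  Grade 7: 0.26 × 10.5 = 2.73
  Grade 8: 0.13 × 51.9 = 6.747
  Grade 9: 0.14 × 51.5 = 7.21
  Grade 10: 0.16 × 47.9 = 7.664
Post-stratified estimate = 32.628 → 32.6%.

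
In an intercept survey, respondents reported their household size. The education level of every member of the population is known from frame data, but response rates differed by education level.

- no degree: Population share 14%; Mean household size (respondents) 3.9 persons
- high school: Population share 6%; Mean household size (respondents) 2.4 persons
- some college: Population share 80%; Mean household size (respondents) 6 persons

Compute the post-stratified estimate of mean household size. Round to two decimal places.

5.49

Weight each group's respondent value by its population share:
  no degree: 0.14 × 3.9 = 0.546
  high school: 0.06 × 2.4 = 0.144
  some college: 0.8 × 6 = 4.8
Post-stratified estimate = 5.49 → 5.49.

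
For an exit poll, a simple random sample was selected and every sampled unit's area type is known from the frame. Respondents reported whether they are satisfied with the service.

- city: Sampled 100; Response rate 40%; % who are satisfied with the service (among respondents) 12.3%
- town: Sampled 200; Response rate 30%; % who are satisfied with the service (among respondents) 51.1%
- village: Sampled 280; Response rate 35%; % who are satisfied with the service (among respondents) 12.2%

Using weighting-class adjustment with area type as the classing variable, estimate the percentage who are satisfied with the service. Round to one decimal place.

25.6%

Each respondent's weight = sampled/responded in their class; summing within a class gives n_sampled, so:
  city: 100 × 12.3 = 1230
  town: 200 × 51.1 = 10,220
  village: 280 × 12.2 = 3416
Adjusted estimate = 14,866 / 580 = 25.631 → 25.6%.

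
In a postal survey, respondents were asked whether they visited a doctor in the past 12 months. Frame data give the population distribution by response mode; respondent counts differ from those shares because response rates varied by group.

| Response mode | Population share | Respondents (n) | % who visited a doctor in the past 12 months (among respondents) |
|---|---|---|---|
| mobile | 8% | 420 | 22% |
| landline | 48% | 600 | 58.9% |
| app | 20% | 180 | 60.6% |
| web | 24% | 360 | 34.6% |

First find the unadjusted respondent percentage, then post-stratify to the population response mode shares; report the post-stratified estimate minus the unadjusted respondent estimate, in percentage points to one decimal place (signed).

+6.9 percentage points

Without adjustment, the pooled respondent share is:
  (420/1560)×22 + (600/1560)×58.9 + (180/1560)×60.6 + (360/1560)×34.6 = 43.5538%
Post-stratifying to population shares instead:
  0.08×22 + 0.48×58.9 + 0.2×60.6 + 0.24×34.6 = 50.456%
Difference = 50.456 − 43.5538 = 6.9022 pp.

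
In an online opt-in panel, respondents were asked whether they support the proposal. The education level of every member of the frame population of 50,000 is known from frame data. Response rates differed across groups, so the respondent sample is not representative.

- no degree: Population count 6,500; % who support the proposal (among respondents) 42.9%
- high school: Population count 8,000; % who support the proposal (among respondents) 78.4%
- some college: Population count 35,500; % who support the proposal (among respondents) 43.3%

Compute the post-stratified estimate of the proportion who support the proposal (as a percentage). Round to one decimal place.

Weight each group's respondent value by its population share:
  no degree: (6,500/50,000) × 42.9 = 5.577
  high school: (8,000/50,000) × 78.4 = 12.544
  some college: (35,500/50,000) × 43.3 = 30.743
Post-stratified estimate = 48.864 → 48.9%.

48.9%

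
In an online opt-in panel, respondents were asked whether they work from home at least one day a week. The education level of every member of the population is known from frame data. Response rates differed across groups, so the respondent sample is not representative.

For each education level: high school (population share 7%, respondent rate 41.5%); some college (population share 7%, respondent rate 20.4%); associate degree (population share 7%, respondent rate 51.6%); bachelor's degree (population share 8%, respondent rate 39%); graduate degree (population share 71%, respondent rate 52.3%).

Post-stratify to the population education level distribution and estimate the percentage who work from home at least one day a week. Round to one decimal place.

48.2%

Each cell contributes population-share × respondent value:
  high school: 0.07 × 41.5 = 2.905
  some college: 0.07 × 20.4 = 1.428
  associate degree: 0.07 × 51.6 = 3.612
  bachelor's degree: 0.08 × 39 = 3.12
  graduate degree: 0.71 × 52.3 = 37.133
Post-stratified estimate = 48.198 → 48.2%.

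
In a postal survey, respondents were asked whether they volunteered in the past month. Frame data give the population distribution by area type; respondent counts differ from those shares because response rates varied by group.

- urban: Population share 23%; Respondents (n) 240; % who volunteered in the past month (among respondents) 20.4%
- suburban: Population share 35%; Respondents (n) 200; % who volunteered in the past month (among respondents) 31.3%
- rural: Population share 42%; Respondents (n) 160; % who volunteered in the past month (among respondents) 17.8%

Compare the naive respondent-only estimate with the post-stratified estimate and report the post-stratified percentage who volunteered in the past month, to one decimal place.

23.1%

Naive respondent-only estimate (weights = respondent counts):
  (240/600)×20.4 + (200/600)×31.3 + (160/600)×17.8 = 23.34%
Post-stratifying to population shares instead:
  0.23×20.4 + 0.35×31.3 + 0.42×17.8 = 23.123%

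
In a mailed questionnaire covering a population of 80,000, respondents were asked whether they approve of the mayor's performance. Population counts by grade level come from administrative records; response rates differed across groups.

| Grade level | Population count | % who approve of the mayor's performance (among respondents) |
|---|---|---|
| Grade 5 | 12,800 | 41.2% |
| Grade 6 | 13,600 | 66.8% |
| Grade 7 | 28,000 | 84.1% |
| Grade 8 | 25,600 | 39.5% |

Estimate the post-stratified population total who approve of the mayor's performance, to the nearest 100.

48,000

Estimated count per cell = population count × respondent percentage:
  Grade 5: 12,800 × 41.2% = 5273.6
  Grade 6: 13,600 × 66.8% = 9084.8
  Grade 7: 28,000 × 84.1% = 23,548
  Grade 8: 25,600 × 39.5% = 10,112
Estimated total = 48018.4 → 48,000.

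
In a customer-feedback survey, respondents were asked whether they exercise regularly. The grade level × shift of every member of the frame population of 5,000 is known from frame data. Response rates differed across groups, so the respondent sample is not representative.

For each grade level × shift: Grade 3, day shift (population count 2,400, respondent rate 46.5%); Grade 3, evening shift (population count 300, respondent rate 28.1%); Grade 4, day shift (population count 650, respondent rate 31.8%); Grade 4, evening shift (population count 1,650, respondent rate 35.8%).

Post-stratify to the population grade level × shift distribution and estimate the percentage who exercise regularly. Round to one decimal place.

40.0%

Post-stratification weights by population share, not respondent share:
  Grade 3, day shift: (2,400/5,000) × 46.5 = 22.32
  Grade 3, evening shift: (300/5,000) × 28.1 = 1.686
  Grade 4, day shift: (650/5,000) × 31.8 = 4.134
  Grade 4, evening shift: (1,650/5,000) × 35.8 = 11.814
Post-stratified estimate = 39.954 → 40.0%.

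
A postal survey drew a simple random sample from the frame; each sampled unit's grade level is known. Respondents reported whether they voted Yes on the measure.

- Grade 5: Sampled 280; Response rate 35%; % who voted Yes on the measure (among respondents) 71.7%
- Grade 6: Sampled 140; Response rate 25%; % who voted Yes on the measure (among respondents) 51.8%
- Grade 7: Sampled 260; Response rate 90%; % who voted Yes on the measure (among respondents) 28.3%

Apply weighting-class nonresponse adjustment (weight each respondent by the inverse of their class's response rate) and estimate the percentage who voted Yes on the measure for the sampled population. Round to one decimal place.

With weight = n_sampled/n_responded per class, the weighted class total is n_sampled:
  Grade 5: 280 × 71.7 = 20,076
  Grade 6: 140 × 51.8 = 7252
  Grade 7: 260 × 28.3 = 7358
Adjusted estimate = 34,686 / 680 = 51.0088 → 51.0%.

51.0%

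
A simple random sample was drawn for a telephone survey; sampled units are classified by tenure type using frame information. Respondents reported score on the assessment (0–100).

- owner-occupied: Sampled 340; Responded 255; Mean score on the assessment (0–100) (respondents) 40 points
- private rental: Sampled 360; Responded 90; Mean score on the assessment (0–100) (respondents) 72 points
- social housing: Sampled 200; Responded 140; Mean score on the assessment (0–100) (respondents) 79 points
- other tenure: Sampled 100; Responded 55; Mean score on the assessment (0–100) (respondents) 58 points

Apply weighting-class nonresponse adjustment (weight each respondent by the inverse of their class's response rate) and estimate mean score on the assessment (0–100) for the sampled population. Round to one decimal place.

Response rates by class: owner-occupied 255/340 = 75%, private rental 90/360 = 25%, social housing 140/200 = 70%, other tenure 55/100 = 55%.
Each respondent's weight = sampled/responded in their class; summing within a class gives n_sampled, so:
  owner-occupied: 340 × 40 = 13,600
  private rental: 360 × 72 = 25,920
  social housing: 200 × 79 = 15,800
  other tenure: 100 × 58 = 5800
Adjusted estimate = 61,120 / 1,000 = 61.12 → 61.1.

61.1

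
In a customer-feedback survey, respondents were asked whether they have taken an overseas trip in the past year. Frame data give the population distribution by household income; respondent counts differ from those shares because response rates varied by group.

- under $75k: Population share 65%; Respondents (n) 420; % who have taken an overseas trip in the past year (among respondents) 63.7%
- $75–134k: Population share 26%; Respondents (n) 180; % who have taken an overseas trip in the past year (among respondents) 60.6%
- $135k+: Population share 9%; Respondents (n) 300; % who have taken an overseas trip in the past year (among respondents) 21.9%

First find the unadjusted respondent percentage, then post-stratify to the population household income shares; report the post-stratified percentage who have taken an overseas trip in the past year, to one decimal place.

59.1%

Without adjustment, the pooled respondent share is:
  (420/900)×63.7 + (180/900)×60.6 + (300/900)×21.9 = 49.1467%
Post-stratifying to population shares instead:
  0.65×63.7 + 0.26×60.6 + 0.09×21.9 = 59.132%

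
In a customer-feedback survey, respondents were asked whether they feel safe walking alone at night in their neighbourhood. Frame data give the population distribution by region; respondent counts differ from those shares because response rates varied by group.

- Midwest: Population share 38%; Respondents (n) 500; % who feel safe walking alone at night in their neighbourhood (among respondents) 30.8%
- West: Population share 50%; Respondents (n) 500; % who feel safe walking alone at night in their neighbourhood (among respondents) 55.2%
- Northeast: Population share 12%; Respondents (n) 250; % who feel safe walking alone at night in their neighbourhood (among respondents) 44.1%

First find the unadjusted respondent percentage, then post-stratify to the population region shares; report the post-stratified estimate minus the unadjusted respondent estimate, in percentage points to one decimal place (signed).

+1.4 percentage points

Without adjustment, the pooled respondent share is:
  (500/1250)×30.8 + (500/1250)×55.2 + (250/1250)×44.1 = 43.22%
Reweighting by population region shares:
  0.38×30.8 + 0.5×55.2 + 0.12×44.1 = 44.596%
Difference = 44.596 − 43.22 = 1.376 pp.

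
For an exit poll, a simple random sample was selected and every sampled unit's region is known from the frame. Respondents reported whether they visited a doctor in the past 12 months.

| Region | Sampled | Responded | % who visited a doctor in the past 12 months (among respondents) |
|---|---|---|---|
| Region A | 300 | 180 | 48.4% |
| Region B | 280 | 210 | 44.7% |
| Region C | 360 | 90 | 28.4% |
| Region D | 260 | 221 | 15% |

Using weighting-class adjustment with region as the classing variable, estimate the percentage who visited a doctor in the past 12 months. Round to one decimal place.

34.3%

Response rates by class: Region A 180/300 = 60%, Region B 210/280 = 75%, Region C 90/360 = 25%, Region D 221/260 = 85%.
Each respondent's weight = sampled/responded in their class; summing within a class gives n_sampled, so:
  Region A: 300 × 48.4 = 14,520
  Region B: 280 × 44.7 = 12,516
  Region C: 360 × 28.4 = 10,224
  Region D: 260 × 15 = 3900
Adjusted estimate = 41,160 / 1,200 = 34.3 → 34.3%.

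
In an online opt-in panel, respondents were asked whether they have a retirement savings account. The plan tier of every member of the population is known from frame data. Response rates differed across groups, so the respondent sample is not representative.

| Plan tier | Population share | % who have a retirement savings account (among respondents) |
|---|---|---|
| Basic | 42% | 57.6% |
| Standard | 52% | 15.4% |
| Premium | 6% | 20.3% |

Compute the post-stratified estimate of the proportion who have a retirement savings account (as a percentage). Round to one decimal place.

33.4%

Reweight to the known plan tier distribution:
  Basic: 0.42 × 57.6 = 24.192
  Standard: 0.52 × 15.4 = 8.008
  Premium: 0.06 × 20.3 = 1.218
Post-stratified estimate = 33.418 → 33.4%.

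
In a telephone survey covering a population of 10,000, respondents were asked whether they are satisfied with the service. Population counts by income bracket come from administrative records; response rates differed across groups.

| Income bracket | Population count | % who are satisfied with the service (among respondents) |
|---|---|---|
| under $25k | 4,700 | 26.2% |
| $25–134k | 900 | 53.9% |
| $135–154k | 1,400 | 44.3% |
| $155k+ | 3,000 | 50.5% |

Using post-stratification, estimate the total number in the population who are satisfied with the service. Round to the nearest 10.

Apply each group's respondent rate to its population count:
  under $25k: 4,700 × 26.2% = 1231.4
  $25–134k: 900 × 53.9% = 485.1
  $135–154k: 1,400 × 44.3% = 620.2
  $155k+: 3,000 × 50.5% = 1515
Estimated total = 3851.7 → 3,850.

3,850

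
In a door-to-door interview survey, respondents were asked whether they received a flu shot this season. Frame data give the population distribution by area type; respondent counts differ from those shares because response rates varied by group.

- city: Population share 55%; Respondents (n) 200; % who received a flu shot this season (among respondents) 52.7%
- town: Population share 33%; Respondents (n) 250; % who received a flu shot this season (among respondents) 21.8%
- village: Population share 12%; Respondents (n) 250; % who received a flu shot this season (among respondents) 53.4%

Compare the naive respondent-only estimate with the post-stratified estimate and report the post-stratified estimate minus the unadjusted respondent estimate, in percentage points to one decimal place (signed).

Unadjusted (pooled respondent) estimate weights by respondent counts:
  (200/700)×52.7 + (250/700)×21.8 + (250/700)×53.4 = 41.9143%
Post-stratified estimate weights by population shares:
  0.55×52.7 + 0.33×21.8 + 0.12×53.4 = 42.587%
Difference = 42.587 − 41.9143 = 0.6727 pp.

+0.7 percentage points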